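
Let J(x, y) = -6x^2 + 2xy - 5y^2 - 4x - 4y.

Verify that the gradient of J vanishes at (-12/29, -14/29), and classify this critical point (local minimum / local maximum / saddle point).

local maximum

∇J = (-12x + 2y - 4, 2x - 10y - 4); substituting (-12/29, -14/29) gives ∇J = (0, 0), so (-12/29, -14/29) is indeed a critical point.
The Hessian of J is constant: H = [[-12, 2], [2, -10]].
det(H) = (-12)·(-10) − 2² = 116.
det(H) > 0 and tr(H) = -22 < 0, so H is negative definite and the point is a local maximum.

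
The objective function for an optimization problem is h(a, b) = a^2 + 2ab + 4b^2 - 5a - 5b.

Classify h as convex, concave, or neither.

convex

h is quadratic, so its Hessian is the constant matrix H = [[2, 2], [2, 8]].
det(H) = 12, tr(H) = 10.
det(H) > 0 and tr(H) > 0, so H is positive definite everywhere: convex.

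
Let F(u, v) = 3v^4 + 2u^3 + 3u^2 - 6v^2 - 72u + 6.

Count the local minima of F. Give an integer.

F separates as a function of u plus a function of v, so ∇F=0 decouples.
∂F/∂u = 6(u - 3)(u + 4) = 0 at u ∈ {-4, 3}; ∂F/∂v = 12v(v - 1)(v + 1) = 0 at v ∈ {-1, 0, 1}.
The Hessian is diagonal: diag(F_uu, F_vv). Second derivatives: F_uu(-4)=-42, F_uu(3)=42; F_vv(-1)=24, F_vv(0)=-12, F_vv(1)=24.
Local minima occur where both diagonal entries positive: (3, -1), (3, 1). Count: 2.

2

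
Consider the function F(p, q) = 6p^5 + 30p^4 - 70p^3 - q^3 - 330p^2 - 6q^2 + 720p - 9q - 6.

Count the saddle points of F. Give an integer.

F separates as a function of p plus a function of q, so ∇F=0 decouples.
∂F/∂p = 30(p - 2)(p - 1)(p + 3)(p + 4) = 0 at p ∈ {-4, -3, 1, 2}; ∂F/∂q = -3(q + 1)(q + 3) = 0 at q ∈ {-3, -1}.
The Hessian is diagonal: diag(F_pp, F_qq). Second derivatives: F_pp(-4)=-900, F_pp(-3)=600, F_pp(1)=-600, F_pp(2)=900; F_qq(-3)=6, F_qq(-1)=-6.
Saddle points occur where the two diagonal entries have opposite signs: (-4, -3), (-3, -1), (1, -3), (2, -1). Count: 4.

4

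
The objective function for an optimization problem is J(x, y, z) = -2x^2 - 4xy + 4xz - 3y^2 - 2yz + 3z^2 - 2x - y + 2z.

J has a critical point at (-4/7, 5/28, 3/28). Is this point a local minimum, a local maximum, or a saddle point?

saddle point

The Hessian is constant: H = [[-4, -4, 4], [-4, -6, -2], [4, -2, 6]].
Leading principal minors: Δ₁ = -4, Δ₂ = 8, Δ₃ = 224.
The minors fit neither the all-positive nor the alternating-sign pattern, so H is indefinite: a saddle point.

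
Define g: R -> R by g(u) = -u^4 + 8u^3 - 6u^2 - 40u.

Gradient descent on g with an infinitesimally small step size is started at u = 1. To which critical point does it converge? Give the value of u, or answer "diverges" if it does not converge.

g'(u) = -4(u - 5)(u - 2)(u + 1), so g'(1) = -32.
Gradient descent moves in the -g' direction, i.e. u is increasing.
The nearest critical point in that direction is u = 2, where g'' = 36 > 0 (a local minimum). The iterate converges there.

2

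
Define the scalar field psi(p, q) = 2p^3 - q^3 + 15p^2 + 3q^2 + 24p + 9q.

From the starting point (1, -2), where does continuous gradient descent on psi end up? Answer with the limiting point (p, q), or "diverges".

psi is separable, so gradient descent decouples: p follows -∂psi/∂p, q follows -∂psi/∂q.
∂psi/∂p = 6(p + 1)(p + 4); at p=1 this is 60, so p decreases.
∂psi/∂q = -3(q - 3)(q + 1); at q=-2 this is -15, so q increases.
p converges to its nearest critical value -1 (a local min of the p-part); q converges to -1. The iterate converges to (-1, -1).

(-1, -1)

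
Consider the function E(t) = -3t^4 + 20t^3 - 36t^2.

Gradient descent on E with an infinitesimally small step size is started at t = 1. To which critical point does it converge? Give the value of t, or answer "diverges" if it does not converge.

2

E'(t) = -12t(t - 3)(t - 2), so E'(1) = -24.
Gradient descent moves in the -E' direction, i.e. t is increasing.
The nearest critical point in that direction is t = 2, where E'' = 24 > 0 (a local minimum). The iterate converges there.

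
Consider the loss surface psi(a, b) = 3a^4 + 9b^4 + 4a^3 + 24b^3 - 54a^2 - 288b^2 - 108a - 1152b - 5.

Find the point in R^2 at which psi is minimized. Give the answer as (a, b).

(3, 4)

psi(a,b) separates as P(a) + Q(b) − 5, so its minimum is min P + min Q − 5.
P'(a) = 12(a - 3)(a + 1)(a + 3) vanishes at a ∈ {-3, -1, 3}; Q'(b) = 36(b - 4)(b + 2)(b + 4) vanishes at b ∈ {-4, -2, 4}.
Local minima of P (where P''>0): P(-3)=-27, P(3)=-459. Local minima of Q: Q(-4)=768, Q(4)=-5376.
So the global minimum of psi is P(3) + Q(4) − 5 = -459 − 5376 − 5 = -5840, attained at (3, 4).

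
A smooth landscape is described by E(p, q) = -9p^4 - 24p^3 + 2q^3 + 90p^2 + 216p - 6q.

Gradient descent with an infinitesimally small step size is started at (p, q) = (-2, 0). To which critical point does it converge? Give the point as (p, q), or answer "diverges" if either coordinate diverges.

E is separable, so gradient descent decouples: p follows -∂E/∂p, q follows -∂E/∂q.
∂E/∂p = -36(p - 2)(p + 1)(p + 3); at p=-2 this is -144, so p increases.
∂E/∂q = 6(q - 1)(q + 1); at q=0 this is -6, so q increases.
p converges to its nearest critical value -1 (a local min of the p-part); q converges to 1. The iterate converges to (-1, 1).

(-1, 1)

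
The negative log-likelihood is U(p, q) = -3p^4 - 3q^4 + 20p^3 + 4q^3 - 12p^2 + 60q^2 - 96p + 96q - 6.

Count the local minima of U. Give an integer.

U separates as a function of p plus a function of q, so ∇U=0 decouples.
∂U/∂p = -12(p - 4)(p - 2)(p + 1) = 0 at p ∈ {-1, 2, 4}; ∂U/∂q = -12(q - 4)(q + 1)(q + 2) = 0 at q ∈ {-2, -1, 4}.
The Hessian is diagonal: diag(U_pp, U_qq). Second derivatives: U_pp(-1)=-180, U_pp(2)=72, U_pp(4)=-120; U_qq(-2)=-72, U_qq(-1)=60, U_qq(4)=-360.
Local minima occur where both diagonal entries positive: (2, -1). Count: 1.

1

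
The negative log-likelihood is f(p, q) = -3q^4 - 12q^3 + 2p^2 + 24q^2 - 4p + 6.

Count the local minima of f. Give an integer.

f separates as a function of p plus a function of q, so ∇f=0 decouples.
∂f/∂p = 4(p - 1) = 0 at p ∈ {1}; ∂f/∂q = -12q(q - 1)(q + 4) = 0 at q ∈ {-4, 0, 1}.
The Hessian is diagonal: diag(f_pp, f_qq). Second derivatives: f_pp(1)=4; f_qq(-4)=-240, f_qq(0)=48, f_qq(1)=-60.
Local minima occur where both diagonal entries positive: (1, 0). Count: 1.

1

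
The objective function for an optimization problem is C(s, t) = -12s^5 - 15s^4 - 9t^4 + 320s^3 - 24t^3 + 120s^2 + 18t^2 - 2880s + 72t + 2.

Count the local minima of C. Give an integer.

2

C separates as a function of s plus a function of t, so ∇C=0 decouples.
∂C/∂s = -60(s - 3)(s - 2)(s + 2)(s + 4) = 0 at s ∈ {-4, -2, 2, 3}; ∂C/∂t = -36(t - 1)(t + 1)(t + 2) = 0 at t ∈ {-2, -1, 1}.
The Hessian is diagonal: diag(C_ss, C_tt). Second derivatives: C_ss(-4)=5040, C_ss(-2)=-2400, C_ss(2)=1440, C_ss(3)=-2100; C_tt(-2)=-108, C_tt(-1)=72, C_tt(1)=-216.
Local minima occur where both diagonal entries positive: (-4, -1), (2, -1). Count: 2.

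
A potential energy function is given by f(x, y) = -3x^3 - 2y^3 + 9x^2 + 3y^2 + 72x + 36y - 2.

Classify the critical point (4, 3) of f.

The mixed partial ∂²f/∂x∂y is 0, so the Hessian at any point is diag(f_xx, f_yy) = diag(18(-x + 1), 6(-2y + 1)).
At (4, 3): H = diag(-54, -30).
Both eigenvalues are negative, so H is negative definite: a local maximum.

local maximum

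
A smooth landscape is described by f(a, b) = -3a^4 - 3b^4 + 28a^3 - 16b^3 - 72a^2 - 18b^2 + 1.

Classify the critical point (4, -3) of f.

The mixed partial ∂²f/∂a∂b is 0, so the Hessian at any point is diag(f_aa, f_bb) = diag(12(-3a^2 + 14a - 12), -12(3b^2 + 8b + 3)).
At (4, -3): H = diag(-48, -72).
Both eigenvalues are negative, so H is negative definite: a local maximum.

local maximum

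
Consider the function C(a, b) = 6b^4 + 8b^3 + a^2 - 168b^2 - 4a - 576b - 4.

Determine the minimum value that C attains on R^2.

C(a,b) separates as P(a) + Q(b) − 4, so its minimum is min P + min Q − 4.
P'(a) = 2a - 4 vanishes at a ∈ {2}; Q'(b) = 24(b - 4)(b + 2)(b + 3) vanishes at b ∈ {-3, -2, 4}.
Local minima of P (where P''>0): P(2)=-4. Local minima of Q: Q(-3)=486, Q(4)=-2944.
So the global minimum of C is P(2) + Q(4) − 4 = -4 − 2944 − 4 = -2952, attained at (2, 4).

-2952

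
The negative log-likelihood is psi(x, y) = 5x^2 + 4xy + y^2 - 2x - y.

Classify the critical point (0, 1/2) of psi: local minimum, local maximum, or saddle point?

The Hessian of psi is constant: H = [[10, 4], [4, 2]].
det(H) = 10·2 − 4² = 4.
det(H) > 0 and tr(H) = 12 > 0, so H is positive definite and the point is a local minimum.

local minimum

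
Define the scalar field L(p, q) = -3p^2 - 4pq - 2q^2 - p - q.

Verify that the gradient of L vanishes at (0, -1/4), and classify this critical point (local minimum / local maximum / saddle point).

∇L = (-6p - 4q - 1, -4p - 4q - 1); substituting (0, -1/4) gives ∇L = (0, 0), so (0, -1/4) is indeed a critical point.
The Hessian of L is constant: H = [[-6, -4], [-4, -4]].
det(H) = (-6)·(-4) − (-4)² = 8.
det(H) > 0 and tr(H) = -10 < 0, so H is negative definite and the point is a local maximum.

local maximum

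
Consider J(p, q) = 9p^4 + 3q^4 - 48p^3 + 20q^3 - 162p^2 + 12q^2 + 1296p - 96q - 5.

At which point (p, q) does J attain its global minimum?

J(p,q) separates as A(p) + B(q) − 5, so its minimum is min A + min B − 5.
A'(p) = 36(p - 4)(p - 3)(p + 3) vanishes at p ∈ {-3, 3, 4}; B'(q) = 12(q - 1)(q + 2)(q + 4) vanishes at q ∈ {-4, -2, 1}.
Local minima of A (where A''>0): A(-3)=-3321, A(4)=1824. Local minima of B: B(-4)=64, B(1)=-61.
So the global minimum of J is A(-3) + B(1) − 5 = -3321 − 61 − 5 = -3387, attained at (-3, 1).

(-3, 1)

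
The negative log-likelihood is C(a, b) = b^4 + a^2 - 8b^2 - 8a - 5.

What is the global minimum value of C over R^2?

-37

C(a,b) separates as P(a) + Q(b) − 5, so its minimum is min P + min Q − 5.
P'(a) = 2a - 8 vanishes at a ∈ {4}; Q'(b) = 4b(b - 2)(b + 2) vanishes at b ∈ {-2, 0, 2}.
Local minima of P (where P''>0): P(4)=-16. Local minima of Q: Q(-2)=-16, Q(2)=-16.
So the global minimum of C is P(4) + Q(-2) − 5 = -16 − 16 − 5 = -37, attained at (4, -2).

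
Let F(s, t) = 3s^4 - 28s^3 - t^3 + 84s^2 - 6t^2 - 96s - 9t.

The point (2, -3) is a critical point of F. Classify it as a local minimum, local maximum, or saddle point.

The mixed partial ∂²F/∂s∂t is 0, so the Hessian at any point is diag(F_ss, F_tt) = diag(12(3s^2 - 14s + 14), -6(t + 2)).
At (2, -3): H = diag(-24, 6).
The eigenvalues have opposite signs, so H is indefinite: a saddle point.

saddle point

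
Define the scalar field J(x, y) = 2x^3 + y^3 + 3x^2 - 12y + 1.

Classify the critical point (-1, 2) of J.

The mixed partial ∂²J/∂x∂y is 0, so the Hessian at any point is diag(J_xx, J_yy) = diag(6(2x + 1), 6y).
At (-1, 2): H = diag(-6, 12).
The eigenvalues have opposite signs, so H is indefinite: a saddle point.

saddle point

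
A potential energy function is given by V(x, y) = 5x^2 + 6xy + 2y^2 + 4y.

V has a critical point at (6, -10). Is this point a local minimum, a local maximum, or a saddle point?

local minimum

The Hessian of V is constant: H = [[10, 6], [6, 4]].
det(H) = 10·4 − 6² = 4.
det(H) > 0 and tr(H) = 14 > 0, so H is positive definite and the point is a local minimum.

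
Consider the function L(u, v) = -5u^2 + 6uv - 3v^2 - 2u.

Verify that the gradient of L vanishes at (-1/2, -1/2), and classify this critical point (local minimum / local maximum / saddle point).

∇L = (-10u + 6v - 2, 6u - 6v); substituting (-1/2, -1/2) gives ∇L = (0, 0), so (-1/2, -1/2) is indeed a critical point.
The Hessian of L is constant: H = [[-10, 6], [6, -6]].
det(H) = (-10)·(-6) − 6² = 24.
det(H) > 0 and tr(H) = -16 < 0, so H is negative definite and the point is a local maximum.

local maximum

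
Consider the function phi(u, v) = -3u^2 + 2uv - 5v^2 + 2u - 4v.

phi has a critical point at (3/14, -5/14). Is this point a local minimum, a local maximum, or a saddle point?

The Hessian of phi is constant: H = [[-6, 2], [2, -10]].
det(H) = (-6)·(-10) − 2² = 56.
det(H) > 0 and tr(H) = -16 < 0, so H is negative definite and the point is a local maximum.

local maximum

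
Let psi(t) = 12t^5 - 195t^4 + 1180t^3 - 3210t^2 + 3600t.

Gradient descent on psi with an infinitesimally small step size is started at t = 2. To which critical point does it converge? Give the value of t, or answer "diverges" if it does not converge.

3

psi'(t) = 60(t - 5)(t - 4)(t - 3)(t - 1), so psi'(2) = -360.
Gradient descent moves in the -psi' direction, i.e. t is increasing.
The nearest critical point in that direction is t = 3, where psi'' = 240 > 0 (a local minimum). The iterate converges there.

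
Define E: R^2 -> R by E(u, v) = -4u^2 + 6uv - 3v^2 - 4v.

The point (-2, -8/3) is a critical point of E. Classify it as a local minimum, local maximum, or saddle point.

The Hessian of E is constant: H = [[-8, 6], [6, -6]].
det(H) = (-8)·(-6) − 6² = 12.
det(H) > 0 and tr(H) = -14 < 0, so H is negative definite and the point is a local maximum.

local maximum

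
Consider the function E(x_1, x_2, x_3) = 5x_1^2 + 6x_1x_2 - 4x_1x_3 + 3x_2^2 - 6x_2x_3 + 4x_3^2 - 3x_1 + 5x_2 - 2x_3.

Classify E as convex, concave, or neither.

E is quadratic, so its Hessian is the constant matrix H = [[10, 6, -4], [6, 6, -6], [-4, -6, 8]].
Leading principal minors: 10, 24, 24.
All positive ⇒ H ≻ 0 ⇒ convex.

convex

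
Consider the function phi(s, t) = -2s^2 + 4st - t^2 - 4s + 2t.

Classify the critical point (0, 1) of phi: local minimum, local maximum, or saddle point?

saddle point

The Hessian of phi is constant: H = [[-4, 4], [4, -2]].
det(H) = (-4)·(-2) − 4² = -8.
Since det(H) < 0, H is indefinite and the critical point is a saddle point.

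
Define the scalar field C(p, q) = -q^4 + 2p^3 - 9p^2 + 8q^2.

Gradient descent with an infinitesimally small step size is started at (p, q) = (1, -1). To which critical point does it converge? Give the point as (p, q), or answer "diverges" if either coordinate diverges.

C is separable, so gradient descent decouples: p follows -∂C/∂p, q follows -∂C/∂q.
∂C/∂p = 6p(p - 3); at p=1 this is -12, so p increases.
∂C/∂q = -4q(q - 2)(q + 2); at q=-1 this is -12, so q increases.
p converges to its nearest critical value 3 (a local min of the p-part); q converges to 0. The iterate converges to (3, 0).

(3, 0)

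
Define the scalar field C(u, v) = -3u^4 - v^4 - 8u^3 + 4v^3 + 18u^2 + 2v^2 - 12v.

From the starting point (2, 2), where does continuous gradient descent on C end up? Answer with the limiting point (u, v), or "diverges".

diverges

C is separable, so gradient descent decouples: u follows -∂C/∂u, v follows -∂C/∂v.
∂C/∂u = -12u(u - 1)(u + 3); at u=2 this is -120, so u increases.
∂C/∂v = -4(v - 3)(v - 1)(v + 1); at v=2 this is 12, so v decreases.
The u-coordinate has no critical point in that direction and runs off to infinity.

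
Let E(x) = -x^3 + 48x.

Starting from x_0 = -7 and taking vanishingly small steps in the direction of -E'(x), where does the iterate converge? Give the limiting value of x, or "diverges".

-4

E'(x) = -3(x - 4)(x + 4), so E'(-7) = -99.
Gradient descent moves in the -E' direction, i.e. x is increasing.
The nearest critical point in that direction is x = -4, where E'' = 24 > 0 (a local minimum). The iterate converges there.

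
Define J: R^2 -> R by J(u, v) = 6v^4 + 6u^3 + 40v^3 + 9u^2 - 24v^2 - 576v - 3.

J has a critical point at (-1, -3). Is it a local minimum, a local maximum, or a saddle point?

The mixed partial ∂²J/∂u∂v is 0, so the Hessian at any point is diag(J_uu, J_vv) = diag(18(2u + 1), 24(3v^2 + 10v - 2)).
At (-1, -3): H = diag(-18, -120).
Both eigenvalues are negative, so H is negative definite: a local maximum.

local maximum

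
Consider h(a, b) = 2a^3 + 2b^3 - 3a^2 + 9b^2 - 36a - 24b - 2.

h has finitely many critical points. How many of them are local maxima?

h separates as a function of a plus a function of b, so ∇h=0 decouples.
∂h/∂a = 6(a - 3)(a + 2) = 0 at a ∈ {-2, 3}; ∂h/∂b = 6(b - 1)(b + 4) = 0 at b ∈ {-4, 1}.
The Hessian is diagonal: diag(h_aa, h_bb). Second derivatives: h_aa(-2)=-30, h_aa(3)=30; h_bb(-4)=-30, h_bb(1)=30.
Local maxima occur where both diagonal entries negative: (-2, -4). Count: 1.

1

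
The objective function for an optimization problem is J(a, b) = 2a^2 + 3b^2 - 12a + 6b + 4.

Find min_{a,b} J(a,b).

J(a,b) separates as P(a) + Q(b) + 4, so its minimum is min P + min Q + 4.
P'(a) = 4a - 12 vanishes at a ∈ {3}; Q'(b) = 6b + 6 vanishes at b ∈ {-1}.
Local minima of P (where P''>0): P(3)=-18. Local minima of Q: Q(-1)=-3.
So the global minimum of J is P(3) + Q(-1) + 4 = -18 − 3 + 4 = -17, attained at (3, -1).

-17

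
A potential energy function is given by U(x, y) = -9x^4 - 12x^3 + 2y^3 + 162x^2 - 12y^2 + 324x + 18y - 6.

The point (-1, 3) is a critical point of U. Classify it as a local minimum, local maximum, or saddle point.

local minimum

The mixed partial ∂²U/∂x∂y is 0, so the Hessian at any point is diag(U_xx, U_yy) = diag(36(-3x^2 - 2x + 9), 12(y - 2)).
At (-1, 3): H = diag(288, 12).
Both eigenvalues are positive, so H is positive definite: a local minimum.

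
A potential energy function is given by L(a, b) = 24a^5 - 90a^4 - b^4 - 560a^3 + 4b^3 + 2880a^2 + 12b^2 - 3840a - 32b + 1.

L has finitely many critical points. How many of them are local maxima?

L separates as a function of a plus a function of b, so ∇L=0 decouples.
∂L/∂a = 120(a - 4)(a - 2)(a - 1)(a + 4) = 0 at a ∈ {-4, 1, 2, 4}; ∂L/∂b = -4(b - 4)(b - 1)(b + 2) = 0 at b ∈ {-2, 1, 4}.
The Hessian is diagonal: diag(L_aa, L_bb). Second derivatives: L_aa(-4)=-28800, L_aa(1)=1800, L_aa(2)=-1440, L_aa(4)=5760; L_bb(-2)=-72, L_bb(1)=36, L_bb(4)=-72.
Local maxima occur where both diagonal entries negative: (-4, -2), (-4, 4), (2, -2), (2, 4). Count: 4.

4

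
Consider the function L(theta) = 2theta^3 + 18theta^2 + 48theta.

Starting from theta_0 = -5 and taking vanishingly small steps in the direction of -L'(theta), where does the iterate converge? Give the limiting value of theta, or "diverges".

diverges

L'(theta) = 6(theta + 2)(theta + 4), so L'(-5) = 18.
Gradient descent moves in the -L' direction, i.e. theta is decreasing.
There is no critical point below theta=-5, and L' keeps the same sign, so the iterate runs off to −∞.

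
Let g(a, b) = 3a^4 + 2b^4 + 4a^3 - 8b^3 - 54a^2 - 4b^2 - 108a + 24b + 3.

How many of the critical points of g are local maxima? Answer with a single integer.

1

g separates as a function of a plus a function of b, so ∇g=0 decouples.
∂g/∂a = 12(a - 3)(a + 1)(a + 3) = 0 at a ∈ {-3, -1, 3}; ∂g/∂b = 8(b - 3)(b - 1)(b + 1) = 0 at b ∈ {-1, 1, 3}.
The Hessian is diagonal: diag(g_aa, g_bb). Second derivatives: g_aa(-3)=144, g_aa(-1)=-96, g_aa(3)=288; g_bb(-1)=64, g_bb(1)=-32, g_bb(3)=64.
Local maxima occur where both diagonal entries negative: (-1, 1). Count: 1.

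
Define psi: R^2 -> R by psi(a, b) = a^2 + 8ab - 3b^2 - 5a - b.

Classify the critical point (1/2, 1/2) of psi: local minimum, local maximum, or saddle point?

saddle point

The Hessian of psi is constant: H = [[2, 8], [8, -6]].
det(H) = 2·(-6) − 8² = -76.
Since det(H) < 0, H is indefinite and the critical point is a saddle point.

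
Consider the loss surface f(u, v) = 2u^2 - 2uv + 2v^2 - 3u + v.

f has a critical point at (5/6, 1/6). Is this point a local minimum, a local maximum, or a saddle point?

local minimum

The Hessian of f is constant: H = [[4, -2], [-2, 4]].
det(H) = 4·4 − (-2)² = 12.
det(H) > 0 and tr(H) = 8 > 0, so H is positive definite and the point is a local minimum.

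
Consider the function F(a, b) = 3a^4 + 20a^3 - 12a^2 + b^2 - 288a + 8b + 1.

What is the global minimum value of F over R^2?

F(a,b) separates as P(a) + Q(b) + 1, so its minimum is min P + min Q + 1.
P'(a) = 12(a - 2)(a + 3)(a + 4) vanishes at a ∈ {-4, -3, 2}; Q'(b) = 2b + 8 vanishes at b ∈ {-4}.
Local minima of P (where P''>0): P(-4)=448, P(2)=-416. Local minima of Q: Q(-4)=-16.
So the global minimum of F is P(2) + Q(-4) + 1 = -416 − 16 + 1 = -431, attained at (2, -4).

-431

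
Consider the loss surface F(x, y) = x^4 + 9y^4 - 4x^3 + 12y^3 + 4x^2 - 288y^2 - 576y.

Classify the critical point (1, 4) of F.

saddle point

The mixed partial ∂²F/∂x∂y is 0, so the Hessian at any point is diag(F_xx, F_yy) = diag(4(3x^2 - 6x + 2), 36(3y^2 + 2y - 16)).
At (1, 4): H = diag(-4, 1440).
The eigenvalues have opposite signs, so H is indefinite: a saddle point.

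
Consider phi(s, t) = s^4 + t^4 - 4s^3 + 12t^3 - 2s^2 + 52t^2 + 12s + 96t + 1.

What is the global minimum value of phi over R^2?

phi(s,t) separates as P(s) + Q(t) + 1, so its minimum is min P + min Q + 1.
P'(s) = 4(s - 3)(s - 1)(s + 1) vanishes at s ∈ {-1, 1, 3}; Q'(t) = 4(t + 2)(t + 3)(t + 4) vanishes at t ∈ {-4, -3, -2}.
Local minima of P (where P''>0): P(-1)=-9, P(3)=-9. Local minima of Q: Q(-4)=-64, Q(-2)=-64.
So the global minimum of phi is P(-1) + Q(-4) + 1 = -9 − 64 + 1 = -72, attained at (-1, -4).

-72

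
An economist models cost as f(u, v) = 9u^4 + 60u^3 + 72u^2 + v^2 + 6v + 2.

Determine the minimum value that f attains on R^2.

-391

f(u,v) separates as P(u) + Q(v) + 2, so its minimum is min P + min Q + 2.
P'(u) = 36u(u + 1)(u + 4) vanishes at u ∈ {-4, -1, 0}; Q'(v) = 2v + 6 vanishes at v ∈ {-3}.
Local minima of P (where P''>0): P(-4)=-384, P(0)=0. Local minima of Q: Q(-3)=-9.
So the global minimum of f is P(-4) + Q(-3) + 2 = -384 − 9 + 2 = -391, attained at (-4, -3).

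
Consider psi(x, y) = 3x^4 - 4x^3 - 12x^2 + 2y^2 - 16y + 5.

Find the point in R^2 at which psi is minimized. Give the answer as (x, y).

(2, 4)

psi(x,y) separates as P(x) + Q(y) + 5, so its minimum is min P + min Q + 5.
P'(x) = 12x(x - 2)(x + 1) vanishes at x ∈ {-1, 0, 2}; Q'(y) = 4y - 16 vanishes at y ∈ {4}.
Local minima of P (where P''>0): P(-1)=-5, P(2)=-32. Local minima of Q: Q(4)=-32.
So the global minimum of psi is P(2) + Q(4) + 5 = -32 − 32 + 5 = -59, attained at (2, 4).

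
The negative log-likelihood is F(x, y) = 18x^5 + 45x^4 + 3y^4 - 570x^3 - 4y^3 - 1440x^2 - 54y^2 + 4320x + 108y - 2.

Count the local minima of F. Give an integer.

4

F separates as a function of x plus a function of y, so ∇F=0 decouples.
∂F/∂x = 90(x - 4)(x - 1)(x + 3)(x + 4) = 0 at x ∈ {-4, -3, 1, 4}; ∂F/∂y = 12(y - 3)(y - 1)(y + 3) = 0 at y ∈ {-3, 1, 3}.
The Hessian is diagonal: diag(F_xx, F_yy). Second derivatives: F_xx(-4)=-3600, F_xx(-3)=2520, F_xx(1)=-5400, F_xx(4)=15120; F_yy(-3)=288, F_yy(1)=-96, F_yy(3)=144.
Local minima occur where both diagonal entries positive: (-3, -3), (-3, 3), (4, -3), (4, 3). Count: 4.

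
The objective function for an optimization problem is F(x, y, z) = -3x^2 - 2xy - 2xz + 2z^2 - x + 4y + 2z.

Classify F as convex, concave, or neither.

neither

F is quadratic, so its Hessian is the constant matrix H = [[-6, -2, -2], [-2, 0, 0], [-2, 0, 4]].
Leading principal minors: -6, -4, -16.
Neither pattern holds ⇒ H is indefinite ⇒ neither convex nor concave.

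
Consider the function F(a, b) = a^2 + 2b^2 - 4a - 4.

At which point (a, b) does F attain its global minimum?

F(a,b) separates as P(a) + Q(b) − 4, so its minimum is min P + min Q − 4.
P'(a) = 2a - 4 vanishes at a ∈ {2}; Q'(b) = 4b vanishes at b ∈ {0}.
Local minima of P (where P''>0): P(2)=-4. Local minima of Q: Q(0)=0.
So the global minimum of F is P(2) + Q(0) − 4 = -4 + 0 − 4 = -8, attained at (2, 0).

(2, 0)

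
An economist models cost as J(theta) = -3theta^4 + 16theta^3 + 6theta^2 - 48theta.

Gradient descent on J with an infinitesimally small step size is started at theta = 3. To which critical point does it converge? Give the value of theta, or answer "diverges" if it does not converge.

1

J'(theta) = -12(theta - 4)(theta - 1)(theta + 1), so J'(3) = 96.
Gradient descent moves in the -J' direction, i.e. theta is decreasing.
The nearest critical point in that direction is theta = 1, where J'' = 72 > 0 (a local minimum). The iterate converges there.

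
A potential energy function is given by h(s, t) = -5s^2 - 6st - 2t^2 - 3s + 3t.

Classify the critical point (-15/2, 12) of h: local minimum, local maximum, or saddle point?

The Hessian of h is constant: H = [[-10, -6], [-6, -4]].
det(H) = (-10)·(-4) − (-6)² = 4.
det(H) > 0 and tr(H) = -14 < 0, so H is negative definite and the point is a local maximum.

local maximum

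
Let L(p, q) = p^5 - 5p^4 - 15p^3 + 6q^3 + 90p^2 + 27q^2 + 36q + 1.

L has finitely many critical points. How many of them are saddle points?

L separates as a function of p plus a function of q, so ∇L=0 decouples.
∂L/∂p = 5p(p - 4)(p - 3)(p + 3) = 0 at p ∈ {-3, 0, 3, 4}; ∂L/∂q = 18(q + 1)(q + 2) = 0 at q ∈ {-2, -1}.
The Hessian is diagonal: diag(L_pp, L_qq). Second derivatives: L_pp(-3)=-630, L_pp(0)=180, L_pp(3)=-90, L_pp(4)=140; L_qq(-2)=-18, L_qq(-1)=18.
Saddle points occur where the two diagonal entries have opposite signs: (-3, -1), (0, -2), (3, -1), (4, -2). Count: 4.

4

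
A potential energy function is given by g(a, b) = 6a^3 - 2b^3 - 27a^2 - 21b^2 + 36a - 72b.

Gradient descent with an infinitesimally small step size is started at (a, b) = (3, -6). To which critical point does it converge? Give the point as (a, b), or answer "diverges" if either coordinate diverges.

(2, -4)

g is separable, so gradient descent decouples: a follows -∂g/∂a, b follows -∂g/∂b.
∂g/∂a = 18(a - 2)(a - 1); at a=3 this is 36, so a decreases.
∂g/∂b = -6(b + 3)(b + 4); at b=-6 this is -36, so b increases.
a converges to its nearest critical value 2 (a local min of the a-part); b converges to -4. The iterate converges to (2, -4).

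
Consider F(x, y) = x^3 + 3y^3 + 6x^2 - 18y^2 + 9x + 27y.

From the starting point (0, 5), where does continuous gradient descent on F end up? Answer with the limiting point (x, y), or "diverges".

(-1, 3)

F is separable, so gradient descent decouples: x follows -∂F/∂x, y follows -∂F/∂y.
∂F/∂x = 3(x + 1)(x + 3); at x=0 this is 9, so x decreases.
∂F/∂y = 9(y - 3)(y - 1); at y=5 this is 72, so y decreases.
x converges to its nearest critical value -1 (a local min of the x-part); y converges to 3. The iterate converges to (-1, 3).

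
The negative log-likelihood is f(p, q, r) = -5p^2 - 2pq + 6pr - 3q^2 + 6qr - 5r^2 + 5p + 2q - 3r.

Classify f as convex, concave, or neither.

concave

f is quadratic, so its Hessian is the constant matrix H = [[-10, -2, 6], [-2, -6, 6], [6, 6, -10]].
Leading principal minors: -10, 56, -128.
Signs alternate −, +, − ⇒ H ≺ 0 ⇒ concave.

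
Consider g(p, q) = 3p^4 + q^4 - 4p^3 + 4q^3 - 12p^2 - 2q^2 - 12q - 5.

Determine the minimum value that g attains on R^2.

g(p,q) separates as A(p) + B(q) − 5, so its minimum is min A + min B − 5.
A'(p) = 12p(p - 2)(p + 1) vanishes at p ∈ {-1, 0, 2}; B'(q) = 4(q - 1)(q + 1)(q + 3) vanishes at q ∈ {-3, -1, 1}.
Local minima of A (where A''>0): A(-1)=-5, A(2)=-32. Local minima of B: B(-3)=-9, B(1)=-9.
So the global minimum of g is A(2) + B(-3) − 5 = -32 − 9 − 5 = -46, attained at (2, -3).

-46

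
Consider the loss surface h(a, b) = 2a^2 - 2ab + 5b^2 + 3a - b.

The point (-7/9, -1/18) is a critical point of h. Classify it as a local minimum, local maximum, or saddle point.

The Hessian of h is constant: H = [[4, -2], [-2, 10]].
det(H) = 4·10 − (-2)² = 36.
det(H) > 0 and tr(H) = 14 > 0, so H is positive definite and the point is a local minimum.

local minimum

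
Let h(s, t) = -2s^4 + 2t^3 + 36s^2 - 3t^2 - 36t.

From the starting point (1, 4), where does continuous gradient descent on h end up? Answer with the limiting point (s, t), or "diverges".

h is separable, so gradient descent decouples: s follows -∂h/∂s, t follows -∂h/∂t.
∂h/∂s = -8s(s - 3)(s + 3); at s=1 this is 64, so s decreases.
∂h/∂t = 6(t - 3)(t + 2); at t=4 this is 36, so t decreases.
s converges to its nearest critical value 0 (a local min of the s-part); t converges to 3. The iterate converges to (0, 3).

(0, 3)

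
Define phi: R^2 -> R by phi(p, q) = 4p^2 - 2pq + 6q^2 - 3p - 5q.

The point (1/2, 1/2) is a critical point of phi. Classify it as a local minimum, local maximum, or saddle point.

local minimum

The Hessian of phi is constant: H = [[8, -2], [-2, 12]].
det(H) = 8·12 − (-2)² = 92.
det(H) > 0 and tr(H) = 20 > 0, so H is positive definite and the point is a local minimum.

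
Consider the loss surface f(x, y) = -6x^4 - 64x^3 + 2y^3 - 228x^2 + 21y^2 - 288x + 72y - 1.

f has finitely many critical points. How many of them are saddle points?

f separates as a function of x plus a function of y, so ∇f=0 decouples.
∂f/∂x = -24(x + 1)(x + 3)(x + 4) = 0 at x ∈ {-4, -3, -1}; ∂f/∂y = 6(y + 3)(y + 4) = 0 at y ∈ {-4, -3}.
The Hessian is diagonal: diag(f_xx, f_yy). Second derivatives: f_xx(-4)=-72, f_xx(-3)=48, f_xx(-1)=-144; f_yy(-4)=-6, f_yy(-3)=6.
Saddle points occur where the two diagonal entries have opposite signs: (-4, -3), (-3, -4), (-1, -3). Count: 3.

3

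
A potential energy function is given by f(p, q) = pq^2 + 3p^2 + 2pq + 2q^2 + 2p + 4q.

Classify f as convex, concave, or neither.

The term pq^2 is cubic, so the Hessian is not constant.
∂²f/∂q² = 2p + 4, which takes both signs as p varies (negative for sufficiently negative p). A diagonal entry of the Hessian changing sign means the Hessian is neither positive- nor negative-semidefinite on all of R^2.

neither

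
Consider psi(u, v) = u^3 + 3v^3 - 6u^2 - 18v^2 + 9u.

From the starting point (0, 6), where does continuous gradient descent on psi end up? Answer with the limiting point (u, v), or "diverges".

psi is separable, so gradient descent decouples: u follows -∂psi/∂u, v follows -∂psi/∂v.
∂psi/∂u = 3(u - 3)(u - 1); at u=0 this is 9, so u decreases.
∂psi/∂v = 9v(v - 4); at v=6 this is 108, so v decreases.
The u-coordinate has no critical point in that direction and runs off to infinity.

diverges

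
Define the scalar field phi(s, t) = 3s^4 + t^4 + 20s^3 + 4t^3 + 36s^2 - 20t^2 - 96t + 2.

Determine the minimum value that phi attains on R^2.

-277

phi(s,t) separates as P(s) + Q(t) + 2, so its minimum is min P + min Q + 2.
P'(s) = 12s(s + 2)(s + 3) vanishes at s ∈ {-3, -2, 0}; Q'(t) = 4(t - 3)(t + 2)(t + 4) vanishes at t ∈ {-4, -2, 3}.
Local minima of P (where P''>0): P(-3)=27, P(0)=0. Local minima of Q: Q(-4)=64, Q(3)=-279.
So the global minimum of phi is P(0) + Q(3) + 2 = 0 − 279 + 2 = -277, attained at (0, 3).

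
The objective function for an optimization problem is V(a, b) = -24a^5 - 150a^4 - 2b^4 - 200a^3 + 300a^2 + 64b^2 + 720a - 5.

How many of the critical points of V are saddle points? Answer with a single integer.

V separates as a function of a plus a function of b, so ∇V=0 decouples.
∂V/∂a = -120(a - 1)(a + 1)(a + 2)(a + 3) = 0 at a ∈ {-3, -2, -1, 1}; ∂V/∂b = -8b(b - 4)(b + 4) = 0 at b ∈ {-4, 0, 4}.
The Hessian is diagonal: diag(V_aa, V_bb). Second derivatives: V_aa(-3)=960, V_aa(-2)=-360, V_aa(-1)=480, V_aa(1)=-2880; V_bb(-4)=-256, V_bb(0)=128, V_bb(4)=-256.
Saddle points occur where the two diagonal entries have opposite signs: (-3, -4), (-3, 4), (-2, 0), (-1, -4), (-1, 4), (1, 0). Count: 6.

6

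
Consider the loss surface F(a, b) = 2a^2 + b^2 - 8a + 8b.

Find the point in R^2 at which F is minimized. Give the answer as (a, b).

(2, -4)

F(a,b) separates as P(a) + Q(b), so its minimum is min P + min Q.
P'(a) = 4a - 8 vanishes at a ∈ {2}; Q'(b) = 2b + 8 vanishes at b ∈ {-4}.
Local minima of P (where P''>0): P(2)=-8. Local minima of Q: Q(-4)=-16.
So the global minimum of F is P(2) + Q(-4) = -8 − 16 = -24, attained at (2, -4).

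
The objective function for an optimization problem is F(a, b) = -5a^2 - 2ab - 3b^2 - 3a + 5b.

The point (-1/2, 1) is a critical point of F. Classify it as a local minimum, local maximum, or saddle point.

local maximum

The Hessian of F is constant: H = [[-10, -2], [-2, -6]].
det(H) = (-10)·(-6) − (-2)² = 56.
det(H) > 0 and tr(H) = -16 < 0, so H is negative definite and the point is a local maximum.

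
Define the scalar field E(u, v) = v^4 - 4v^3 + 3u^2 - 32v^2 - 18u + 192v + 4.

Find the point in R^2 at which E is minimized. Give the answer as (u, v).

E(u,v) separates as P(u) + Q(v) + 4, so its minimum is min P + min Q + 4.
P'(u) = 6u - 18 vanishes at u ∈ {3}; Q'(v) = 4(v - 4)(v - 3)(v + 4) vanishes at v ∈ {-4, 3, 4}.
Local minima of P (where P''>0): P(3)=-27. Local minima of Q: Q(-4)=-768, Q(4)=256.
So the global minimum of E is P(3) + Q(-4) + 4 = -27 − 768 + 4 = -791, attained at (3, -4).

(3, -4)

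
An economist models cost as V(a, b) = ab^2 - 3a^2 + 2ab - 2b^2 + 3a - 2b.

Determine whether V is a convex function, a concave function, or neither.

The term ab^2 is cubic, so the Hessian is not constant.
∂²V/∂b² = 2a - 4, which takes both signs as a varies (negative for sufficiently negative a). A diagonal entry of the Hessian changing sign means the Hessian is neither positive- nor negative-semidefinite on all of R^2.

neither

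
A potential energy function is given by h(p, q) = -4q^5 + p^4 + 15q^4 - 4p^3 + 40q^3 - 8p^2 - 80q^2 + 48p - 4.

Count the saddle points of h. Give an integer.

h separates as a function of p plus a function of q, so ∇h=0 decouples.
∂h/∂p = 4(p - 3)(p - 2)(p + 2) = 0 at p ∈ {-2, 2, 3}; ∂h/∂q = -20q(q - 4)(q - 1)(q + 2) = 0 at q ∈ {-2, 0, 1, 4}.
The Hessian is diagonal: diag(h_pp, h_qq). Second derivatives: h_pp(-2)=80, h_pp(2)=-16, h_pp(3)=20; h_qq(-2)=720, h_qq(0)=-160, h_qq(1)=180, h_qq(4)=-1440.
Saddle points occur where the two diagonal entries have opposite signs: (-2, 0), (-2, 4), (2, -2), (2, 1), (3, 0), (3, 4). Count: 6.

6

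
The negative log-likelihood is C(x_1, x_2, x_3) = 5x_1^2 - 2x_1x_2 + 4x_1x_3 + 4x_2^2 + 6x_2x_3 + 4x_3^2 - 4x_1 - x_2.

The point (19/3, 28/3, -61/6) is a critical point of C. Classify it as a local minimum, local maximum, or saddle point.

The Hessian is constant: H = [[10, -2, 4], [-2, 8, 6], [4, 6, 8]].
Leading principal minors: Δ₁ = 10, Δ₂ = 76, Δ₃ = 24.
All leading minors are positive, so H is positive definite: a local minimum.

local minimum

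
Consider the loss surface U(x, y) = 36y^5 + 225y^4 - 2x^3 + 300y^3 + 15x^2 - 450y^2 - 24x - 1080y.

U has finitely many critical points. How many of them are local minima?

U separates as a function of x plus a function of y, so ∇U=0 decouples.
∂U/∂x = -6(x - 4)(x - 1) = 0 at x ∈ {1, 4}; ∂U/∂y = 180(y - 1)(y + 1)(y + 2)(y + 3) = 0 at y ∈ {-3, -2, -1, 1}.
The Hessian is diagonal: diag(U_xx, U_yy). Second derivatives: U_xx(1)=18, U_xx(4)=-18; U_yy(-3)=-1440, U_yy(-2)=540, U_yy(-1)=-720, U_yy(1)=4320.
Local minima occur where both diagonal entries positive: (1, -2), (1, 1). Count: 2.

2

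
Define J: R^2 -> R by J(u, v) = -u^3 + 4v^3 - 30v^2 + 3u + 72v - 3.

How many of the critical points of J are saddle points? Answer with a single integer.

J separates as a function of u plus a function of v, so ∇J=0 decouples.
∂J/∂u = -3(u - 1)(u + 1) = 0 at u ∈ {-1, 1}; ∂J/∂v = 12(v - 3)(v - 2) = 0 at v ∈ {2, 3}.
The Hessian is diagonal: diag(J_uu, J_vv). Second derivatives: J_uu(-1)=6, J_uu(1)=-6; J_vv(2)=-12, J_vv(3)=12.
Saddle points occur where the two diagonal entries have opposite signs: (-1, 2), (1, 3). Count: 2.

2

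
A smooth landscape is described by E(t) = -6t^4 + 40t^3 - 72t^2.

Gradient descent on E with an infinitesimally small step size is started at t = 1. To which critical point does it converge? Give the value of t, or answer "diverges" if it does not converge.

E'(t) = -24t(t - 3)(t - 2), so E'(1) = -48.
Gradient descent moves in the -E' direction, i.e. t is increasing.
The nearest critical point in that direction is t = 2, where E'' = 48 > 0 (a local minimum). The iterate converges there.

2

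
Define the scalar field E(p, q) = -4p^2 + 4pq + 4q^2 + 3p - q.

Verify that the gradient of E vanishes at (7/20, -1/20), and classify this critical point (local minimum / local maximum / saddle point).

∇E = (-8p + 4q + 3, 4p + 8q - 1); substituting (7/20, -1/20) gives ∇E = (0, 0), so (7/20, -1/20) is indeed a critical point.
The Hessian of E is constant: H = [[-8, 4], [4, 8]].
det(H) = (-8)·8 − 4² = -80.
Since det(H) < 0, H is indefinite and the critical point is a saddle point.

saddle point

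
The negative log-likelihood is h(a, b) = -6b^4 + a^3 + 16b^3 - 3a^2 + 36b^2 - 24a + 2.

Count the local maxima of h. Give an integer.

2

h separates as a function of a plus a function of b, so ∇h=0 decouples.
∂h/∂a = 3(a - 4)(a + 2) = 0 at a ∈ {-2, 4}; ∂h/∂b = -24b(b - 3)(b + 1) = 0 at b ∈ {-1, 0, 3}.
The Hessian is diagonal: diag(h_aa, h_bb). Second derivatives: h_aa(-2)=-18, h_aa(4)=18; h_bb(-1)=-96, h_bb(0)=72, h_bb(3)=-288.
Local maxima occur where both diagonal entries negative: (-2, -1), (-2, 3). Count: 2.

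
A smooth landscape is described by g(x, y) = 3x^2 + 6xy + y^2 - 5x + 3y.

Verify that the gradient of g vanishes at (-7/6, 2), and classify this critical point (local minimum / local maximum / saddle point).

saddle point

∇g = (6x + 6y - 5, 6x + 2y + 3); substituting (-7/6, 2) gives ∇g = (0, 0), so (-7/6, 2) is indeed a critical point.
The Hessian of g is constant: H = [[6, 6], [6, 2]].
det(H) = 6·2 − 6² = -24.
Since det(H) < 0, H is indefinite and the critical point is a saddle point.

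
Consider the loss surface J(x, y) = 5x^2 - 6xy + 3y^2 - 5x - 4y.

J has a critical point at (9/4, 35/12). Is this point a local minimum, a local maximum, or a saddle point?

local minimum

The Hessian of J is constant: H = [[10, -6], [-6, 6]].
det(H) = 10·6 − (-6)² = 24.
det(H) > 0 and tr(H) = 16 > 0, so H is positive definite and the point is a local minimum.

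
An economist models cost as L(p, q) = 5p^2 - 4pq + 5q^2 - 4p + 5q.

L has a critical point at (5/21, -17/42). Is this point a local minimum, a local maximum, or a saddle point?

The Hessian of L is constant: H = [[10, -4], [-4, 10]].
det(H) = 10·10 − (-4)² = 84.
det(H) > 0 and tr(H) = 20 > 0, so H is positive definite and the point is a local minimum.

local minimum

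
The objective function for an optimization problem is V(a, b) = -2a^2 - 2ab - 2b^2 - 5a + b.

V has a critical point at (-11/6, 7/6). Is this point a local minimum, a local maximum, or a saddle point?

The Hessian of V is constant: H = [[-4, -2], [-2, -4]].
det(H) = (-4)·(-4) − (-2)² = 12.
det(H) > 0 and tr(H) = -8 < 0, so H is negative definite and the point is a local maximum.

local maximum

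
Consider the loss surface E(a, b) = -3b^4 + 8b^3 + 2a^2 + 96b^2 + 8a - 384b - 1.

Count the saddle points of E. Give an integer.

E separates as a function of a plus a function of b, so ∇E=0 decouples.
∂E/∂a = 4(a + 2) = 0 at a ∈ {-2}; ∂E/∂b = -12(b - 4)(b - 2)(b + 4) = 0 at b ∈ {-4, 2, 4}.
The Hessian is diagonal: diag(E_aa, E_bb). Second derivatives: E_aa(-2)=4; E_bb(-4)=-576, E_bb(2)=144, E_bb(4)=-192.
Saddle points occur where the two diagonal entries have opposite signs: (-2, -4), (-2, 4). Count: 2.

2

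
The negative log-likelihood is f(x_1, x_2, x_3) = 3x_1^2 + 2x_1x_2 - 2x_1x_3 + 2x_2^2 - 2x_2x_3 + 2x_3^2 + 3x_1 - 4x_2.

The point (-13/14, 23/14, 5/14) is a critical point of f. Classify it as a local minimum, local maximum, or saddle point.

local minimum

The Hessian is constant: H = [[6, 2, -2], [2, 4, -2], [-2, -2, 4]].
Leading principal minors: Δ₁ = 6, Δ₂ = 20, Δ₃ = 56.
All leading minors are positive, so H is positive definite: a local minimum.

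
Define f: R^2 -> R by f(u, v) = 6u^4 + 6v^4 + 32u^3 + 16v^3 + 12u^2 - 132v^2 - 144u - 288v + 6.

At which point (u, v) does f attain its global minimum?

(1, 3)

f(u,v) separates as P(u) + Q(v) + 6, so its minimum is min P + min Q + 6.
P'(u) = 24(u - 1)(u + 2)(u + 3) vanishes at u ∈ {-3, -2, 1}; Q'(v) = 24(v - 3)(v + 1)(v + 4) vanishes at v ∈ {-4, -1, 3}.
Local minima of P (where P''>0): P(-3)=162, P(1)=-94. Local minima of Q: Q(-4)=-448, Q(3)=-1134.
So the global minimum of f is P(1) + Q(3) + 6 = -94 − 1134 + 6 = -1222, attained at (1, 3).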